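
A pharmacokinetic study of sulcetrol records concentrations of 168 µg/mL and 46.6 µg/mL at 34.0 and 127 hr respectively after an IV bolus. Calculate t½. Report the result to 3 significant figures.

k = ln(C₁/C₂) / (t₂ − t₁) = ln(168/46.6) / (127 − 34.0)
  = 1.282 / 93.00 = 0.01379 hr⁻¹
t½ = ln 2 / k = ln 2 / 0.01379 ≈ 50.3 hours

50.3 hours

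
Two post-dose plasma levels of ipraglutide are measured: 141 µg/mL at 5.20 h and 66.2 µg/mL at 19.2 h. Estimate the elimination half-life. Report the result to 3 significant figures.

k = ln(C₁/C₂) / (t₂ − t₁) = ln(141/66.2) / (19.2 − 5.20)
  = 0.7561 / 14.00 = 0.05401 h⁻¹
t½ = ln 2 / k = ln 2 / 0.05401 ≈ 12.8 hours

12.8 hours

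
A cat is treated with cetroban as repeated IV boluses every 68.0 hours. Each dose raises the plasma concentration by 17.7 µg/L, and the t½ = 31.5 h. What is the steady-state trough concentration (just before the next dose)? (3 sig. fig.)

k = ln 2 / 31.5 = 0.02200 h⁻¹
Fraction remaining after one interval: e^(−kτ) = e^(−0.02200 × 68.0) = 0.2240
R = 1 / (1 − 0.2240) = 1.289
Css,max = 17.7 × 1.289 = 22.81 µg/L
Css,min = Css,max × e^(−kτ) = 22.81 × 0.2240 ≈ 5.11 µg/L

5.11 µg/L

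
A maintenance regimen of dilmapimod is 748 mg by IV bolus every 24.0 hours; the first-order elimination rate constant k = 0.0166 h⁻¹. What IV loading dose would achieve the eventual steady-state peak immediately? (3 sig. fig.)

2280 mg

Accumulation ratio R = 1 / (1 − e^(−kτ)) = 1 / (1 − e^(−0.01660×24.0)) = 1 / (1 − 0.6714) = 3.043
Loading dose = maintenance dose × R = 748 × 3.043 ≈ 2280 mg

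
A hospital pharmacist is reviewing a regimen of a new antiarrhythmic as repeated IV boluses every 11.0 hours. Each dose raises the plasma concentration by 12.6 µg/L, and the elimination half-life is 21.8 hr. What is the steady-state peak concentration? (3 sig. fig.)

42.7 µg/L

k = ln 2 / 21.8 = 0.03180 hr⁻¹
Fraction remaining after one interval: e^(−kτ) = e^(−0.03180 × 11.0) = 0.7049
R = 1 / (1 − 0.7049) = 3.388
Css,max = 12.6 × 3.388 ≈ 42.7 µg/L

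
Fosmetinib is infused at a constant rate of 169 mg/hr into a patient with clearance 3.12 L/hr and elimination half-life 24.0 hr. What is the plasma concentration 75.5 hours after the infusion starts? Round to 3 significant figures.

Css = rate / CL = 169 / 3.12 = 54.17 µg/mL
k = ln 2 / 24.0 = 0.02888 hr⁻¹
C(t) = Css (1 − e^(−kt)) = 54.17 × (1 − e^(−2.181)) = 54.17 × 0.8870 ≈ 48.0 µg/mL

48.0 µg/mL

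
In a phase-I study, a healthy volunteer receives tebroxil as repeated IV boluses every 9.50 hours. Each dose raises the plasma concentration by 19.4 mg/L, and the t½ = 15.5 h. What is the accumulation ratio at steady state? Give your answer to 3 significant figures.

2.89

k = ln 2 / 15.5 = 0.04472 h⁻¹
Fraction remaining after one interval: e^(−kτ) = e^(−0.04472 × 9.50) = 0.6539
R = 1 / (1 − 0.6539) = 1 / 0.3461 ≈ 2.89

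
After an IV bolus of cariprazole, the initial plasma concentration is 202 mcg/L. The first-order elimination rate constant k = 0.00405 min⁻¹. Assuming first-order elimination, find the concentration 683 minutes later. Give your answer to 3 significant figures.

12.7 mcg/L

C(t) = C₀ e^(−kt) = 202 × e^(−0.004050 × 683) = 202 × e^(−2.766) = 202 × 0.06290 ≈ 12.7 mcg/L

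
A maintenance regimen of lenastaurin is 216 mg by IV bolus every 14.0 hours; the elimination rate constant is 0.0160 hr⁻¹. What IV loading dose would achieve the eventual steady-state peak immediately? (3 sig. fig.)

Accumulation ratio R = 1 / (1 − e^(−kτ)) = 1 / (1 − e^(−0.01600×14.0)) = 1 / (1 − 0.7993) = 4.983
Loading dose = maintenance dose × R = 216 × 4.983 ≈ 1080 mg

1080 mg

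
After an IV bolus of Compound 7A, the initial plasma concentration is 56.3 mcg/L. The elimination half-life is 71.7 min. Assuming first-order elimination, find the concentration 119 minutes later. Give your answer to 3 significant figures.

17.8 mcg/L

k = ln 2 / 71.7 = 0.009667 min⁻¹
119 min is 1.660 half-lives, so C = 56.3 × (1/2)^1.660 = 56.3 × 0.3165 ≈ 17.8 mcg/L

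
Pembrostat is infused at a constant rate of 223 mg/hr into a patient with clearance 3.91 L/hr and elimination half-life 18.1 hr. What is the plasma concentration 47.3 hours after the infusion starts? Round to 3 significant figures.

Css = rate / CL = 223 / 3.91 = 57.03 µg/mL
k = ln 2 / 18.1 = 0.03830 hr⁻¹
C(t) = Css (1 − e^(−kt)) = 57.03 × (1 − e^(−1.811)) = 57.03 × 0.8366 ≈ 47.7 µg/mL

47.7 µg/mL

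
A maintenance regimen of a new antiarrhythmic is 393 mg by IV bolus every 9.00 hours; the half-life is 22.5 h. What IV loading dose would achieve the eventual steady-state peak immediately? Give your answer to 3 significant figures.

k = ln 2 / 22.5 = 0.03081 h⁻¹
Accumulation ratio R = 1 / (1 − e^(−kτ)) = 1 / (1 − e^(−0.03081×9.00)) = 1 / (1 − 0.7579) = 4.130
Loading dose = maintenance dose × R = 393 × 4.130 ≈ 1620 mg

1620 mg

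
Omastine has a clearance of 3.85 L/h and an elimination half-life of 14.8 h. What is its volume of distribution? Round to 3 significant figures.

82.2 L

k = ln 2 / t½ = ln 2 / 14.8 = 0.04683 h⁻¹
V = CL / k = 3.85 / 0.04683 ≈ 82.2 L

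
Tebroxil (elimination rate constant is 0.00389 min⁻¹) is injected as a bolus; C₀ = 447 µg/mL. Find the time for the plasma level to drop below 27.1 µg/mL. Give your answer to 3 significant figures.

C(t) = C₀ e^(−kt)  ⇒  t = ln(C₀/C) / k
t = ln(447/27.1) / 0.003890 = 2.803 / 0.003890 ≈ 721 minutes

721 minutes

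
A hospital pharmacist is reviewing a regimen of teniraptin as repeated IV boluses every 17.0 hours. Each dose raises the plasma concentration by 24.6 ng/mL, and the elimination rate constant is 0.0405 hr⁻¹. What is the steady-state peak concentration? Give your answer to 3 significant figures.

49.4 ng/mL

Fraction remaining after one interval: e^(−kτ) = e^(−0.04050 × 17.0) = 0.5023
R = 1 / (1 − 0.5023) = 2.009
Css,max = 24.6 × 2.009 ≈ 49.4 ng/mL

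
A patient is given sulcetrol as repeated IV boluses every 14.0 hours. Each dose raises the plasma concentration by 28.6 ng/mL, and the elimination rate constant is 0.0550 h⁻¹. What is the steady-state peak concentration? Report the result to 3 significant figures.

Fraction remaining after one interval: e^(−kτ) = e^(−0.05500 × 14.0) = 0.4630
R = 1 / (1 − 0.4630) = 1.862
Css,max = 28.6 × 1.862 ≈ 53.3 ng/mL

53.3 ng/mL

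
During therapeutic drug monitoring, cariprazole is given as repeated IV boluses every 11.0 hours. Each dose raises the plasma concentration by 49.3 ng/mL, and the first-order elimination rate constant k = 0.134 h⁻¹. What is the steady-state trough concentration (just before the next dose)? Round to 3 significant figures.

Fraction remaining after one interval: e^(−kτ) = e^(−0.1340 × 11.0) = 0.2290
R = 1 / (1 − 0.2290) = 1.297
Css,max = 49.3 × 1.297 = 63.94 ng/mL
Css,min = Css,max × e^(−kτ) = 63.94 × 0.2290 ≈ 14.6 ng/mL

14.6 ng/mL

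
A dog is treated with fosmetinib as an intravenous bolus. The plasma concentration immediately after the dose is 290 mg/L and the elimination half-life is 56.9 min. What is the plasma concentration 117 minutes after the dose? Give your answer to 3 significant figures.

69.7 mg/L

k = ln 2 / 56.9 = 0.01218 min⁻¹
C(t) = C₀ e^(−kt) = 290 × e^(−0.01218 × 117) = 290 × e^(−1.425) = 290 × 0.2404 ≈ 69.7 mg/L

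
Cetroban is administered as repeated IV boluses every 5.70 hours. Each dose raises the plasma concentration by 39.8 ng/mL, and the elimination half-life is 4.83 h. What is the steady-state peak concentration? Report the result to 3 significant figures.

k = ln 2 / 4.83 = 0.1435 h⁻¹
Fraction remaining after one interval: e^(−kτ) = e^(−0.1435 × 5.70) = 0.4413
R = 1 / (1 − 0.4413) = 1.790
Css,max = 39.8 × 1.790 ≈ 71.2 ng/mL

71.2 ng/mL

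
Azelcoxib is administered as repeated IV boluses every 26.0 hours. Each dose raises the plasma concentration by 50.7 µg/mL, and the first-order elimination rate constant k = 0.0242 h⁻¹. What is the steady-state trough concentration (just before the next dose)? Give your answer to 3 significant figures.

57.9 µg/mL

Fraction remaining after one interval: e^(−kτ) = e^(−0.02420 × 26.0) = 0.5330
R = 1 / (1 − 0.5330) = 2.141
Css,max = 50.7 × 2.141 = 108.6 µg/mL
Css,min = Css,max × e^(−kτ) = 108.6 × 0.5330 ≈ 57.9 µg/mL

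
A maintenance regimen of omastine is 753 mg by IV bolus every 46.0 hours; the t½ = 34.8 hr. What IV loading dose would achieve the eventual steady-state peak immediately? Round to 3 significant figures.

1260 mg

k = ln 2 / 34.8 = 0.01992 hr⁻¹
Accumulation ratio R = 1 / (1 − e^(−kτ)) = 1 / (1 − e^(−0.01992×46.0)) = 1 / (1 − 0.4000) = 1.667
Loading dose = maintenance dose × R = 753 × 1.667 ≈ 1260 mg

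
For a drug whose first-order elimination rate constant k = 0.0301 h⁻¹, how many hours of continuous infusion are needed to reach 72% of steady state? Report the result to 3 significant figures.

42.3 hours

f = 1 − e^(−kt)  ⇒  t = −ln(1 − f) / k
t = −ln(1 − 0.72) / 0.03010 = 1.273 / 0.03010 ≈ 42.3 hours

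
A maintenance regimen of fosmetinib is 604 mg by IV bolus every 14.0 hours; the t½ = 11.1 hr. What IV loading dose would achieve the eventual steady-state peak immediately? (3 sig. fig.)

k = ln 2 / 11.1 = 0.06245 hr⁻¹
Accumulation ratio R = 1 / (1 − e^(−kτ)) = 1 / (1 − e^(−0.06245×14.0)) = 1 / (1 − 0.4172) = 1.716
Loading dose = maintenance dose × R = 604 × 1.716 ≈ 1040 mg

1040 mg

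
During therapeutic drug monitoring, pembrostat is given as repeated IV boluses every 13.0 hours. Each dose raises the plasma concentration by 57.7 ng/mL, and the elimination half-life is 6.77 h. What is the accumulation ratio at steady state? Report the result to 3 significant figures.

k = ln 2 / 6.77 = 0.1024 h⁻¹
Fraction remaining after one interval: e^(−kτ) = e^(−0.1024 × 13.0) = 0.2642
R = 1 / (1 − 0.2642) = 1 / 0.7358 ≈ 1.36

1.36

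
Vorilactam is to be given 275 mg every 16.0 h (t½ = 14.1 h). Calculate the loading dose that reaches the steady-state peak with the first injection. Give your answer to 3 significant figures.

k = ln 2 / 14.1 = 0.04916 h⁻¹
Accumulation ratio R = 1 / (1 − e^(−kτ)) = 1 / (1 − e^(−0.04916×16.0)) = 1 / (1 − 0.4554) = 1.836
Loading dose = maintenance dose × R = 275 × 1.836 ≈ 505 mg

505 mg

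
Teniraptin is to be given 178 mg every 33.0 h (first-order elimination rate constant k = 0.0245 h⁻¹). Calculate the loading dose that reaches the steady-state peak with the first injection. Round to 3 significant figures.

Accumulation ratio R = 1 / (1 − e^(−kτ)) = 1 / (1 − e^(−0.02450×33.0)) = 1 / (1 − 0.4455) = 1.804
Loading dose = maintenance dose × R = 178 × 1.804 ≈ 321 mg

321 mg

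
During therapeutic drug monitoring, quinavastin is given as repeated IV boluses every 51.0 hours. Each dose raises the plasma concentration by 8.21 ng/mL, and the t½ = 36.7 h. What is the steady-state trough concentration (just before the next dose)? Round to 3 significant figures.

5.07 ng/mL

k = ln 2 / 36.7 = 0.01889 h⁻¹
Fraction remaining after one interval: e^(−kτ) = e^(−0.01889 × 51.0) = 0.3817
R = 1 / (1 − 0.3817) = 1.617
Css,max = 8.21 × 1.617 = 13.28 ng/mL
Css,min = Css,max × e^(−kτ) = 13.28 × 0.3817 ≈ 5.07 ng/mL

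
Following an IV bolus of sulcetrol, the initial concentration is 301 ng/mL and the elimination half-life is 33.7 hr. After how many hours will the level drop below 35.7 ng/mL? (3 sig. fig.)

k = ln 2 / 33.7 = 0.02057 hr⁻¹
C(t) = C₀ e^(−kt)  ⇒  t = ln(C₀/C) / k
t = ln(301/35.7) / 0.02057 = 2.132 / 0.02057 ≈ 104 hours

104 hours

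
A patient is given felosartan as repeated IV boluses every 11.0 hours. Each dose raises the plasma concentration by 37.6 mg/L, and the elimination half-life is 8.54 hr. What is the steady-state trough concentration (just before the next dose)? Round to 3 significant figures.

k = ln 2 / 8.54 = 0.08116 hr⁻¹
Fraction remaining after one interval: e^(−kτ) = e^(−0.08116 × 11.0) = 0.4095
R = 1 / (1 − 0.4095) = 1.693
Css,max = 37.6 × 1.693 = 63.68 mg/L
Css,min = Css,max × e^(−kτ) = 63.68 × 0.4095 ≈ 26.1 mg/L

26.1 mg/L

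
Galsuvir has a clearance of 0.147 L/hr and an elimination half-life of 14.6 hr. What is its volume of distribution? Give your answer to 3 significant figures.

3.10 L

k = ln 2 / t½ = ln 2 / 14.6 = 0.04748 hr⁻¹
V = CL / k = 0.147 / 0.04748 ≈ 3.10 L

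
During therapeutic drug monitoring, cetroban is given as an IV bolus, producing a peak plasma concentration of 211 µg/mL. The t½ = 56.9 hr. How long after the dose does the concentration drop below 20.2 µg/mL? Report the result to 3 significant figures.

193 hours

k = ln 2 / 56.9 = 0.01218 hr⁻¹
C(t) = C₀ e^(−kt)  ⇒  t = ln(C₀/C) / k
t = ln(211/20.2) / 0.01218 = 2.346 / 0.01218 ≈ 193 hours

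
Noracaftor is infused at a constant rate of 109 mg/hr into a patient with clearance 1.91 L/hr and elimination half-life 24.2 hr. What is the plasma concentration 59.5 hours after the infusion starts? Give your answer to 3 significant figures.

Css = rate / CL = 109 / 1.91 = 57.07 µg/mL
k = ln 2 / 24.2 = 0.02864 hr⁻¹
C(t) = Css (1 − e^(−kt)) = 57.07 × (1 − e^(−1.704)) = 57.07 × 0.8181 ≈ 46.7 µg/mL

46.7 µg/mL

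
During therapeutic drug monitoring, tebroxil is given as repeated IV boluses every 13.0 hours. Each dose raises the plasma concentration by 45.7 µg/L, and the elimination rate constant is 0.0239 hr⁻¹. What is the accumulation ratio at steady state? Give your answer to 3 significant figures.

Fraction remaining after one interval: e^(−kτ) = e^(−0.02390 × 13.0) = 0.7329
R = 1 / (1 − 0.7329) = 1 / 0.2671 ≈ 3.74

3.74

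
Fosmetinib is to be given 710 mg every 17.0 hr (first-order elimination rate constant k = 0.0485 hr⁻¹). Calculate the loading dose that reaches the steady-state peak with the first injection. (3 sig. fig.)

Accumulation ratio R = 1 / (1 − e^(−kτ)) = 1 / (1 − e^(−0.04850×17.0)) = 1 / (1 − 0.4385) = 1.781
Loading dose = maintenance dose × R = 710 × 1.781 ≈ 1260 mg

1260 mg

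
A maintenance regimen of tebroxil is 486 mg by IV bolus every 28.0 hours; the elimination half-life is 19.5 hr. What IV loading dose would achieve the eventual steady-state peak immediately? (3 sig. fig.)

771 mg

k = ln 2 / 19.5 = 0.03555 hr⁻¹
Accumulation ratio R = 1 / (1 − e^(−kτ)) = 1 / (1 − e^(−0.03555×28.0)) = 1 / (1 − 0.3696) = 1.586
Loading dose = maintenance dose × R = 486 × 1.586 ≈ 771 mg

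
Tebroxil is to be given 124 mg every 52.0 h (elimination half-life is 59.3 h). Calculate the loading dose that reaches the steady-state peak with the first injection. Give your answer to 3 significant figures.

272 mg

k = ln 2 / 59.3 = 0.01169 h⁻¹
Accumulation ratio R = 1 / (1 − e^(−kτ)) = 1 / (1 − e^(−0.01169×52.0)) = 1 / (1 − 0.5445) = 2.196
Loading dose = maintenance dose × R = 124 × 2.196 ≈ 272 mg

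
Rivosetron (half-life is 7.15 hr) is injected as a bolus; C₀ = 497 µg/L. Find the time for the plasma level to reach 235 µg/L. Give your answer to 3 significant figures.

k = ln 2 / 7.15 = 0.09694 hr⁻¹
C(t) = C₀ e^(−kt)  ⇒  t = ln(C₀/C) / k
t = ln(497/235) / 0.09694 = 0.7490 / 0.09694 ≈ 7.73 hours

7.73 hours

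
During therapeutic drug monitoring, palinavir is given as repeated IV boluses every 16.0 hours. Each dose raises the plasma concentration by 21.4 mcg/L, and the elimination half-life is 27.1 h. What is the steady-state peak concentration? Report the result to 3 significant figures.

k = ln 2 / 27.1 = 0.02558 h⁻¹
Fraction remaining after one interval: e^(−kτ) = e^(−0.02558 × 16.0) = 0.6642
R = 1 / (1 − 0.6642) = 2.978
Css,max = 21.4 × 2.978 ≈ 63.7 mcg/L

63.7 mcg/L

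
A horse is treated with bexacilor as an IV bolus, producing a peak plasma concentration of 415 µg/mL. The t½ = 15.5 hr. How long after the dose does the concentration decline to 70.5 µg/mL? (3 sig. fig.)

k = ln 2 / 15.5 = 0.04472 hr⁻¹
C(t) = C₀ e^(−kt)  ⇒  t = ln(C₀/C) / k
t = ln(415/70.5) / 0.04472 = 1.773 / 0.04472 ≈ 39.6 hours

39.6 hours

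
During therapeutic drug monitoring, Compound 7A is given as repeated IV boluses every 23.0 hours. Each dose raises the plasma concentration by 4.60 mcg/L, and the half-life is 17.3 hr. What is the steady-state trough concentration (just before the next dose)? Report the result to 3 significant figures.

3.04 mcg/L

k = ln 2 / 17.3 = 0.04007 hr⁻¹
Fraction remaining after one interval: e^(−kτ) = e^(−0.04007 × 23.0) = 0.3979
R = 1 / (1 − 0.3979) = 1.661
Css,max = 4.60 × 1.661 = 7.640 mcg/L
Css,min = Css,max × e^(−kτ) = 7.640 × 0.3979 ≈ 3.04 mcg/L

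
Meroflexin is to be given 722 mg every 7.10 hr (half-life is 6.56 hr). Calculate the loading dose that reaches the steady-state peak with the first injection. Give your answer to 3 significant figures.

k = ln 2 / 6.56 = 0.1057 hr⁻¹
Accumulation ratio R = 1 / (1 − e^(−kτ)) = 1 / (1 − e^(−0.1057×7.10)) = 1 / (1 − 0.4723) = 1.895
Loading dose = maintenance dose × R = 722 × 1.895 ≈ 1370 mg

1370 mg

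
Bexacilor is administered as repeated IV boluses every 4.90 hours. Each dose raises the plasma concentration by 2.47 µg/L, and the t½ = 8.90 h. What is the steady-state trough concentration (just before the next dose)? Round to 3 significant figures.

5.32 µg/L

k = ln 2 / 8.90 = 0.07788 h⁻¹
Fraction remaining after one interval: e^(−kτ) = e^(−0.07788 × 4.90) = 0.6828
R = 1 / (1 − 0.6828) = 3.152
Css,max = 2.47 × 3.152 = 7.786 µg/L
Css,min = Css,max × e^(−kτ) = 7.786 × 0.6828 ≈ 5.32 µg/L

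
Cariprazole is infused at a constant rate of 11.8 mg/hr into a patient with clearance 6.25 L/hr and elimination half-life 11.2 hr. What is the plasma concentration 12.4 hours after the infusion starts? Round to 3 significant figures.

Css = rate / CL = 11.8 / 6.25 = 1.888 µg/mL
k = ln 2 / 11.2 = 0.06189 hr⁻¹
C(t) = Css (1 − e^(−kt)) = 1.888 × (1 − e^(−0.7674)) = 1.888 × 0.5358 ≈ 1.01 µg/mL

1.01 µg/mL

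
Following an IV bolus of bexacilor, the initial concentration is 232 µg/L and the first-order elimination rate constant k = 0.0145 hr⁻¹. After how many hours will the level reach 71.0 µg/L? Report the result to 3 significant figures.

81.7 hours

C(t) = C₀ e^(−kt)  ⇒  t = ln(C₀/C) / k
t = ln(232/71.0) / 0.01450 = 1.184 / 0.01450 ≈ 81.7 hours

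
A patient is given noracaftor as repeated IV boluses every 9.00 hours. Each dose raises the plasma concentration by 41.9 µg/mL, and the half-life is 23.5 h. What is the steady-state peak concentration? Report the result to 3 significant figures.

180 µg/mL

k = ln 2 / 23.5 = 0.02950 h⁻¹
Fraction remaining after one interval: e^(−kτ) = e^(−0.02950 × 9.00) = 0.7669
R = 1 / (1 − 0.7669) = 4.289
Css,max = 41.9 × 4.289 ≈ 180 µg/mL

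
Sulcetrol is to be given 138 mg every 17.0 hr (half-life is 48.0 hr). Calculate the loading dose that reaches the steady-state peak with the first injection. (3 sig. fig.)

k = ln 2 / 48.0 = 0.01444 hr⁻¹
Accumulation ratio R = 1 / (1 − e^(−kτ)) = 1 / (1 − e^(−0.01444×17.0)) = 1 / (1 − 0.7823) = 4.594
Loading dose = maintenance dose × R = 138 × 4.594 ≈ 634 mg

634 mg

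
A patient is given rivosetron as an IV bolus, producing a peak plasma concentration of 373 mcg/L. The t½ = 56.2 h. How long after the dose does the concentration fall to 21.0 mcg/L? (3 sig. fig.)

233 hours

k = ln 2 / 56.2 = 0.01233 h⁻¹
C(t) = C₀ e^(−kt)  ⇒  t = ln(C₀/C) / k
t = ln(373/21.0) / 0.01233 = 2.877 / 0.01233 ≈ 233 hours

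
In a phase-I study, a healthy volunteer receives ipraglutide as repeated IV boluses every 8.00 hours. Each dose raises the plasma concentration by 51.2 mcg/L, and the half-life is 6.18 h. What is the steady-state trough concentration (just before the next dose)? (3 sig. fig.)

k = ln 2 / 6.18 = 0.1122 h⁻¹
Fraction remaining after one interval: e^(−kτ) = e^(−0.1122 × 8.00) = 0.4077
R = 1 / (1 − 0.4077) = 1.688
Css,max = 51.2 × 1.688 = 86.44 mcg/L
Css,min = Css,max × e^(−kτ) = 86.44 × 0.4077 ≈ 35.2 mcg/L

35.2 mcg/L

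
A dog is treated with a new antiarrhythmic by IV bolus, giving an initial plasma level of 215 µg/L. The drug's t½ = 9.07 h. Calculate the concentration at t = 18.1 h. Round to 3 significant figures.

k = ln 2 / 9.07 = 0.07642 h⁻¹
C(t) = C₀ e^(−kt) = 215 × e^(−0.07642 × 18.1) = 215 × e^(−1.383) = 215 × 0.2508 ≈ 53.9 µg/L

53.9 µg/L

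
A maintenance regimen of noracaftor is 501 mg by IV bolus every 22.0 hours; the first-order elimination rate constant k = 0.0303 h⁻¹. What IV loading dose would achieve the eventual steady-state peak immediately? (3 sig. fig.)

1030 mg

Accumulation ratio R = 1 / (1 − e^(−kτ)) = 1 / (1 − e^(−0.03030×22.0)) = 1 / (1 − 0.5135) = 2.055
Loading dose = maintenance dose × R = 501 × 2.055 ≈ 1030 mg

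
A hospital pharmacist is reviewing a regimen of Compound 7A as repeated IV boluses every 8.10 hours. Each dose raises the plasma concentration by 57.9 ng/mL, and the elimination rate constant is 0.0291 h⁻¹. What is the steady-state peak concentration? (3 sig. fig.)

276 ng/mL

Fraction remaining after one interval: e^(−kτ) = e^(−0.02910 × 8.10) = 0.7900
R = 1 / (1 − 0.7900) = 4.762
Css,max = 57.9 × 4.762 ≈ 276 ng/mL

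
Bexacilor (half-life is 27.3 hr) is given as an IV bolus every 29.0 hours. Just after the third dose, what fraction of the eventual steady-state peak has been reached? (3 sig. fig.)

0.890

k = ln 2 / 27.3 = 0.02539 hr⁻¹
f_n = 1 − e^(−nkτ) = 1 − e^(−3 × 0.02539 × 29.0) = 1 − e^(−2.209) = 1 − 0.1098 ≈ 0.890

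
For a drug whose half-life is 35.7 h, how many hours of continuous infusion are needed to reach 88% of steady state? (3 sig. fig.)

k = ln 2 / 35.7 = 0.01942 h⁻¹
f = 1 − e^(−kt)  ⇒  t = −ln(1 − f) / k
t = −ln(1 − 0.88) / 0.01942 = 2.120 / 0.01942 ≈ 109 hours

109 hours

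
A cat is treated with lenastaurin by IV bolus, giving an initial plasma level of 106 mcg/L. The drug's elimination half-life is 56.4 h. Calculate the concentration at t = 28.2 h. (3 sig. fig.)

k = ln 2 / 56.4 = 0.01229 h⁻¹
C(t) = C₀ e^(−kt) = 106 × e^(−0.01229 × 28.2) = 106 × e^(−0.3466) = 106 × 0.7071 ≈ 75.0 mcg/L

75.0 mcg/L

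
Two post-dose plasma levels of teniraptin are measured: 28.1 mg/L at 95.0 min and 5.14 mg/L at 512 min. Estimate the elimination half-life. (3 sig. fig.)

170 minutes

k = ln(C₁/C₂) / (t₂ − t₁) = ln(28.1/5.14) / (512 − 95.0)
  = 1.699 / 417.0 = 0.004074 min⁻¹
t½ = ln 2 / k = ln 2 / 0.004074 ≈ 170 minutes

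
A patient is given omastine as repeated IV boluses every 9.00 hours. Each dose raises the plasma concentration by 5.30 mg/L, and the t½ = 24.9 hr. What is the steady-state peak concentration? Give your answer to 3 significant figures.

23.9 mg/L

k = ln 2 / 24.9 = 0.02784 hr⁻¹
Fraction remaining after one interval: e^(−kτ) = e^(−0.02784 × 9.00) = 0.7784
R = 1 / (1 − 0.7784) = 4.512
Css,max = 5.30 × 4.512 ≈ 23.9 mg/L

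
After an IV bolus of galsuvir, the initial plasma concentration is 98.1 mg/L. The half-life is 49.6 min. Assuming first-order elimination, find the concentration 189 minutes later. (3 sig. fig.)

6.99 mg/L

k = ln 2 / 49.6 = 0.01397 min⁻¹
C(t) = C₀ e^(−kt) = 98.1 × e^(−0.01397 × 189) = 98.1 × e^(−2.641) = 98.1 × 0.07127 ≈ 6.99 mg/L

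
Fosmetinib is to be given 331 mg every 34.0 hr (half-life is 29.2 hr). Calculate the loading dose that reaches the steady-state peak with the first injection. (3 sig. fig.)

598 mg

k = ln 2 / 29.2 = 0.02374 hr⁻¹
Accumulation ratio R = 1 / (1 − e^(−kτ)) = 1 / (1 − e^(−0.02374×34.0)) = 1 / (1 − 0.4462) = 1.806
Loading dose = maintenance dose × R = 331 × 1.806 ≈ 598 mg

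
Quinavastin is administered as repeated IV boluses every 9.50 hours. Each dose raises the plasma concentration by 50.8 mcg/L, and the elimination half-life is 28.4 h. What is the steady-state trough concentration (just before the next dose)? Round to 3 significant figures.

195 mcg/L

k = ln 2 / 28.4 = 0.02441 h⁻¹
Fraction remaining after one interval: e^(−kτ) = e^(−0.02441 × 9.50) = 0.7931
R = 1 / (1 − 0.7931) = 4.832
Css,max = 50.8 × 4.832 = 245.5 mcg/L
Css,min = Css,max × e^(−kτ) = 245.5 × 0.7931 ≈ 195 mcg/L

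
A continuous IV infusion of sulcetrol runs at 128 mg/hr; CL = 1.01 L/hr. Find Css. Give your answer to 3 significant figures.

127 mg/L

Css = infusion rate / CL = 128 / 1.01 ≈ 127 mg/L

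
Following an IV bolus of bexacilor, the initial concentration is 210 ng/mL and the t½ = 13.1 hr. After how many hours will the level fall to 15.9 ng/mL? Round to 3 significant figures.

48.8 hours

k = ln 2 / 13.1 = 0.05291 hr⁻¹
C(t) = C₀ e^(−kt)  ⇒  t = ln(C₀/C) / k
t = ln(210/15.9) / 0.05291 = 2.581 / 0.05291 ≈ 48.8 hours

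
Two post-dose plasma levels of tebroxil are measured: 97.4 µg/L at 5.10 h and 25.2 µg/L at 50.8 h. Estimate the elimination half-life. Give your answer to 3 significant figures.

23.4 hours

k = ln(C₁/C₂) / (t₂ − t₁) = ln(97.4/25.2) / (50.8 − 5.10)
  = 1.352 / 45.70 = 0.02958 h⁻¹
t½ = ln 2 / k = ln 2 / 0.02958 ≈ 23.4 hours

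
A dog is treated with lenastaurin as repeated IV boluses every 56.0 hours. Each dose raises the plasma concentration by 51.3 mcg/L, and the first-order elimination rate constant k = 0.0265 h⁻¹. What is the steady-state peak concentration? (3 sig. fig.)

66.3 mcg/L

Fraction remaining after one interval: e^(−kτ) = e^(−0.02650 × 56.0) = 0.2267
R = 1 / (1 − 0.2267) = 1.293
Css,max = 51.3 × 1.293 ≈ 66.3 mcg/L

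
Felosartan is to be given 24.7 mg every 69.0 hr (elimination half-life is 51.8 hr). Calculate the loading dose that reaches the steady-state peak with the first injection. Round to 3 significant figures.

k = ln 2 / 51.8 = 0.01338 hr⁻¹
Accumulation ratio R = 1 / (1 − e^(−kτ)) = 1 / (1 − e^(−0.01338×69.0)) = 1 / (1 − 0.3972) = 1.659
Loading dose = maintenance dose × R = 24.7 × 1.659 ≈ 41.0 mg

41.0 mg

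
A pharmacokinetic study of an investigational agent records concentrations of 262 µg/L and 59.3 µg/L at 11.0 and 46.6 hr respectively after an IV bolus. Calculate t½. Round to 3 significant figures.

k = ln(C₁/C₂) / (t₂ − t₁) = ln(262/59.3) / (46.6 − 11.0)
  = 1.486 / 35.60 = 0.04173 hr⁻¹
t½ = ln 2 / k = ln 2 / 0.04173 ≈ 16.6 hours

16.6 hours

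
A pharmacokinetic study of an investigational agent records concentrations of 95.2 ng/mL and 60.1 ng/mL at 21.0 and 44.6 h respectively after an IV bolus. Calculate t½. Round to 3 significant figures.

k = ln(C₁/C₂) / (t₂ − t₁) = ln(95.2/60.1) / (44.6 − 21.0)
  = 0.4600 / 23.60 = 0.01949 h⁻¹
t½ = ln 2 / k = ln 2 / 0.01949 ≈ 35.6 hours

35.6 hours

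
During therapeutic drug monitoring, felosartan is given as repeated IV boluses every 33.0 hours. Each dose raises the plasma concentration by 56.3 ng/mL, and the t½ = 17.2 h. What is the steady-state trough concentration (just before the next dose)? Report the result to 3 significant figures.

20.2 ng/mL

k = ln 2 / 17.2 = 0.04030 h⁻¹
Fraction remaining after one interval: e^(−kτ) = e^(−0.04030 × 33.0) = 0.2645
R = 1 / (1 − 0.2645) = 1.360
Css,max = 56.3 × 1.360 = 76.55 ng/mL
Css,min = Css,max × e^(−kτ) = 76.55 × 0.2645 ≈ 20.2 ng/mL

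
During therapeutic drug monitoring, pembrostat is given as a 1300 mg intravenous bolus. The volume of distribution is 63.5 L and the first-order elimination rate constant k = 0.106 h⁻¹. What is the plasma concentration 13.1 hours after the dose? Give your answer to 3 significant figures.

5.11 mg/L

C₀ = dose / V = 1300 / 63.5 = 20.47 mg/L
C(t) = C₀ e^(−kt) = 20.47 × e^(−0.1060 × 13.1) = 20.47 × e^(−1.389) = 20.47 × 0.2494 ≈ 5.11 mg/L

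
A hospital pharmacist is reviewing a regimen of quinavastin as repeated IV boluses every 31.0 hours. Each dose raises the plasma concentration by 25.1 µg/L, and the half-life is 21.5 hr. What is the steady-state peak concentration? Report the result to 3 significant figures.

k = ln 2 / 21.5 = 0.03224 hr⁻¹
Fraction remaining after one interval: e^(−kτ) = e^(−0.03224 × 31.0) = 0.3681
R = 1 / (1 − 0.3681) = 1.583
Css,max = 25.1 × 1.583 ≈ 39.7 µg/L

39.7 µg/L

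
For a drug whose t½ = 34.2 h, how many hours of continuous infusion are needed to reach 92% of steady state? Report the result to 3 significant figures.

k = ln 2 / 34.2 = 0.02027 h⁻¹
f = 1 − e^(−kt)  ⇒  t = −ln(1 − f) / k
t = −ln(1 − 0.92) / 0.02027 = 2.526 / 0.02027 ≈ 125 hours

125 hours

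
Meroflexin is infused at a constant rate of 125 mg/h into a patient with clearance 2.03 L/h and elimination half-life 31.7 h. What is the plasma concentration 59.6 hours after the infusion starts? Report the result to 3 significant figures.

Css = rate / CL = 125 / 2.03 = 61.58 µg/mL
k = ln 2 / 31.7 = 0.02187 h⁻¹
C(t) = Css (1 − e^(−kt)) = 61.58 × (1 − e^(−1.303)) = 61.58 × 0.7283 ≈ 44.8 µg/mL

44.8 µg/mL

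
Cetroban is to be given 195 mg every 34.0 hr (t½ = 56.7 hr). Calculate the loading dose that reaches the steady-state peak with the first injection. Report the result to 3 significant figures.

573 mg

k = ln 2 / 56.7 = 0.01222 hr⁻¹
Accumulation ratio R = 1 / (1 − e^(−kτ)) = 1 / (1 − e^(−0.01222×34.0)) = 1 / (1 − 0.6599) = 2.940
Loading dose = maintenance dose × R = 195 × 2.940 ≈ 573 mg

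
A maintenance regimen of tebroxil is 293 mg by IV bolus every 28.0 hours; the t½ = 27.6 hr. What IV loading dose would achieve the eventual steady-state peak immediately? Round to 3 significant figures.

k = ln 2 / 27.6 = 0.02511 hr⁻¹
Accumulation ratio R = 1 / (1 − e^(−kτ)) = 1 / (1 − e^(−0.02511×28.0)) = 1 / (1 − 0.4950) = 1.980
Loading dose = maintenance dose × R = 293 × 1.980 ≈ 580 mg

580 mg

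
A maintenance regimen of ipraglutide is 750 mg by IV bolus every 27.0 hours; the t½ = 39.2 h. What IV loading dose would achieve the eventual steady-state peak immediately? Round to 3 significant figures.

k = ln 2 / 39.2 = 0.01768 h⁻¹
Accumulation ratio R = 1 / (1 − e^(−kτ)) = 1 / (1 − e^(−0.01768×27.0)) = 1 / (1 − 0.6204) = 2.634
Loading dose = maintenance dose × R = 750 × 2.634 ≈ 1980 mg

1980 mg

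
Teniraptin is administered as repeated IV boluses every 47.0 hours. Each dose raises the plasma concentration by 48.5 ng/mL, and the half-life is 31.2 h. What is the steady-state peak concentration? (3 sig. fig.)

k = ln 2 / 31.2 = 0.02222 h⁻¹
Fraction remaining after one interval: e^(−kτ) = e^(−0.02222 × 47.0) = 0.3520
R = 1 / (1 − 0.3520) = 1.543
Css,max = 48.5 × 1.543 ≈ 74.8 ng/mL

74.8 ng/mL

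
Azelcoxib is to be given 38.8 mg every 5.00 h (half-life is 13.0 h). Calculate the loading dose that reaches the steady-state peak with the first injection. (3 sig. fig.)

k = ln 2 / 13.0 = 0.05332 h⁻¹
Accumulation ratio R = 1 / (1 − e^(−kτ)) = 1 / (1 − e^(−0.05332×5.00)) = 1 / (1 − 0.7660) = 4.273
Loading dose = maintenance dose × R = 38.8 × 4.273 ≈ 166 mg

166 mg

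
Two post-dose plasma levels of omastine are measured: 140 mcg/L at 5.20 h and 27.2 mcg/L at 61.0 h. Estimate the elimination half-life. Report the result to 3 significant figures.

k = ln(C₁/C₂) / (t₂ − t₁) = ln(140/27.2) / (61.0 − 5.20)
  = 1.638 / 55.80 = 0.02936 h⁻¹
t½ = ln 2 / k = ln 2 / 0.02936 ≈ 23.6 hours

23.6 hours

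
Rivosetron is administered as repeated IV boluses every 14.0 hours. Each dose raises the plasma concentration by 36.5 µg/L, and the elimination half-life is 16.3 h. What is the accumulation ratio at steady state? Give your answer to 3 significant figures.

k = ln 2 / 16.3 = 0.04252 h⁻¹
Fraction remaining after one interval: e^(−kτ) = e^(−0.04252 × 14.0) = 0.5514
R = 1 / (1 − 0.5514) = 1 / 0.4486 ≈ 2.23

2.23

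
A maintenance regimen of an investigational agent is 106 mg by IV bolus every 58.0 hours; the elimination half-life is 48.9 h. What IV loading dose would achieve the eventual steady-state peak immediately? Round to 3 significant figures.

189 mg

k = ln 2 / 48.9 = 0.01417 h⁻¹
Accumulation ratio R = 1 / (1 − e^(−kτ)) = 1 / (1 − e^(−0.01417×58.0)) = 1 / (1 − 0.4395) = 1.784
Loading dose = maintenance dose × R = 106 × 1.784 ≈ 189 mg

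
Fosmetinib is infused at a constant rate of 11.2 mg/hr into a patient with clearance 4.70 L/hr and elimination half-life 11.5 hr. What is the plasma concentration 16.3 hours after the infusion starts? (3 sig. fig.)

Css = rate / CL = 11.2 / 4.70 = 2.383 mg/L
k = ln 2 / 11.5 = 0.06027 hr⁻¹
C(t) = Css (1 − e^(−kt)) = 2.383 × (1 − e^(−0.9825)) = 2.383 × 0.6256 ≈ 1.49 mg/L

1.49 mg/L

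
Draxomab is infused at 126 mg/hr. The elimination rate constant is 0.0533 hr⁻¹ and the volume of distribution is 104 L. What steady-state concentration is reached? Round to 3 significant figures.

22.7 mg/L

CL = k · V = 0.0533 × 104 = 5.543 L/hr
Css = rate / CL = 126 / 5.543 ≈ 22.7 mg/L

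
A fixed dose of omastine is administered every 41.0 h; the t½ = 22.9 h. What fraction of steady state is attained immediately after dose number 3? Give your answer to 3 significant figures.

k = ln 2 / 22.9 = 0.03027 h⁻¹
f_n = 1 − e^(−nkτ) = 1 − e^(−3 × 0.03027 × 41.0) = 1 − e^(−3.723) = 1 − 0.02416 ≈ 0.976

0.976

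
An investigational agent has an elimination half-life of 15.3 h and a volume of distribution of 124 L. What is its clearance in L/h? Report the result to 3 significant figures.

5.62 L/h

k = ln 2 / t½ = ln 2 / 15.3 = 0.04530 h⁻¹
CL = k · V = 0.04530 × 124 ≈ 5.62 L/h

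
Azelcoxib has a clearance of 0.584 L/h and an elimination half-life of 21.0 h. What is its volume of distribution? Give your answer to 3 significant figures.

k = ln 2 / t½ = ln 2 / 21.0 = 0.03301 h⁻¹
V = CL / k = 0.584 / 0.03301 ≈ 17.7 L

17.7 L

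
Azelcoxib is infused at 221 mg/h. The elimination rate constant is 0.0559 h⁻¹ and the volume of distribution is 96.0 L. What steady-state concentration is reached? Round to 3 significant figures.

CL = k · V = 0.0559 × 96.0 = 5.366 L/h
Css = rate / CL = 221 / 5.366 ≈ 41.2 mg/L

41.2 mg/L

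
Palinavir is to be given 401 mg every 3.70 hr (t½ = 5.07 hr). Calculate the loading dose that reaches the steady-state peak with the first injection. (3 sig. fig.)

1010 mg

k = ln 2 / 5.07 = 0.1367 hr⁻¹
Accumulation ratio R = 1 / (1 − e^(−kτ)) = 1 / (1 − e^(−0.1367×3.70)) = 1 / (1 − 0.6030) = 2.519
Loading dose = maintenance dose × R = 401 × 2.519 ≈ 1010 mg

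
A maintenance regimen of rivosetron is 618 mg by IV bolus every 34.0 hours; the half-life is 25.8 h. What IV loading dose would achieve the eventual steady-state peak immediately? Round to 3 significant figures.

k = ln 2 / 25.8 = 0.02687 h⁻¹
Accumulation ratio R = 1 / (1 − e^(−kτ)) = 1 / (1 − e^(−0.02687×34.0)) = 1 / (1 − 0.4011) = 1.670
Loading dose = maintenance dose × R = 618 × 1.670 ≈ 1030 mg

1030 mg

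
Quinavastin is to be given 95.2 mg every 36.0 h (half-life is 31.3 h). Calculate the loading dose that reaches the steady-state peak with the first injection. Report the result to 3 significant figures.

173 mg

k = ln 2 / 31.3 = 0.02215 h⁻¹
Accumulation ratio R = 1 / (1 − e^(−kτ)) = 1 / (1 − e^(−0.02215×36.0)) = 1 / (1 − 0.4506) = 1.820
Loading dose = maintenance dose × R = 95.2 × 1.820 ≈ 173 mg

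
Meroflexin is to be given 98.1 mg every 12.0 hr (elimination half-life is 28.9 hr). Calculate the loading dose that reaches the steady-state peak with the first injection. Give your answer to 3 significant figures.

k = ln 2 / 28.9 = 0.02398 hr⁻¹
Accumulation ratio R = 1 / (1 − e^(−kτ)) = 1 / (1 − e^(−0.02398×12.0)) = 1 / (1 − 0.7499) = 3.998
Loading dose = maintenance dose × R = 98.1 × 3.998 ≈ 392 mg

392 mg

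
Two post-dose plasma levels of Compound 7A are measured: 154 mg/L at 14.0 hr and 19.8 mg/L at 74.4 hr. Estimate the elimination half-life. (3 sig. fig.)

k = ln(C₁/C₂) / (t₂ − t₁) = ln(154/19.8) / (74.4 − 14.0)
  = 2.051 / 60.40 = 0.03396 hr⁻¹
t½ = ln 2 / k = ln 2 / 0.03396 ≈ 20.4 hours

20.4 hours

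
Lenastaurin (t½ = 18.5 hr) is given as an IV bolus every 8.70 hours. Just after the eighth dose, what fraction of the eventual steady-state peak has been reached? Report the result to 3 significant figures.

k = ln 2 / 18.5 = 0.03747 hr⁻¹
f_n = 1 − e^(−nkτ) = 1 − e^(−8 × 0.03747 × 8.70) = 1 − e^(−2.608) = 1 − 0.07370 ≈ 0.926

0.926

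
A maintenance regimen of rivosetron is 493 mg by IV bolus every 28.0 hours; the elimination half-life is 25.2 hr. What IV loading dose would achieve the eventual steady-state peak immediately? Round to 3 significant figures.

918 mg

k = ln 2 / 25.2 = 0.02751 hr⁻¹
Accumulation ratio R = 1 / (1 − e^(−kτ)) = 1 / (1 − e^(−0.02751×28.0)) = 1 / (1 − 0.4629) = 1.862
Loading dose = maintenance dose × R = 493 × 1.862 ≈ 918 mg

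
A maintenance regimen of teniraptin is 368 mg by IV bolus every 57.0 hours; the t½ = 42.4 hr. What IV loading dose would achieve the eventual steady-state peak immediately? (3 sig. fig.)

607 mg

k = ln 2 / 42.4 = 0.01635 hr⁻¹
Accumulation ratio R = 1 / (1 − e^(−kτ)) = 1 / (1 − e^(−0.01635×57.0)) = 1 / (1 − 0.3938) = 1.650
Loading dose = maintenance dose × R = 368 × 1.650 ≈ 607 mg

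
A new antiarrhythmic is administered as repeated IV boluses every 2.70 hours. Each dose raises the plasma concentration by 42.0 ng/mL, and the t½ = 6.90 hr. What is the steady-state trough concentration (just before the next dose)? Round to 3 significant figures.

135 ng/mL

k = ln 2 / 6.90 = 0.1005 hr⁻¹
Fraction remaining after one interval: e^(−kτ) = e^(−0.1005 × 2.70) = 0.7624
R = 1 / (1 − 0.7624) = 4.209
Css,max = 42.0 × 4.209 = 176.8 ng/mL
Css,min = Css,max × e^(−kτ) = 176.8 × 0.7624 ≈ 135 ng/mL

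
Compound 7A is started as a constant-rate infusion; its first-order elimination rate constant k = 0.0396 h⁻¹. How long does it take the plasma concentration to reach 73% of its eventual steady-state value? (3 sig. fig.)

f = 1 − e^(−kt)  ⇒  t = −ln(1 − f) / k
t = −ln(1 − 0.73) / 0.03960 = 1.309 / 0.03960 ≈ 33.1 hours

33.1 hours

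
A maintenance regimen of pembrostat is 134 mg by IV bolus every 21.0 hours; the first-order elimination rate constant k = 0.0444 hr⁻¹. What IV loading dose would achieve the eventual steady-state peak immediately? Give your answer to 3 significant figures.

Accumulation ratio R = 1 / (1 − e^(−kτ)) = 1 / (1 − e^(−0.04440×21.0)) = 1 / (1 − 0.3936) = 1.649
Loading dose = maintenance dose × R = 134 × 1.649 ≈ 221 mg

221 mg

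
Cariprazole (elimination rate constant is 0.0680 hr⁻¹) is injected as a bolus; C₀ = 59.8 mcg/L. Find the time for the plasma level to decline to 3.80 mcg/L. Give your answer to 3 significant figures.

40.5 hours

C(t) = C₀ e^(−kt)  ⇒  t = ln(C₀/C) / k
t = ln(59.8/3.80) / 0.06800 = 2.756 / 0.06800 ≈ 40.5 hours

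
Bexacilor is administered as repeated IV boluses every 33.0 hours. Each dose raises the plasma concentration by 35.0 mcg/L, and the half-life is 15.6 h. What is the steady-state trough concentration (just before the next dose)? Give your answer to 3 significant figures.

k = ln 2 / 15.6 = 0.04443 h⁻¹
Fraction remaining after one interval: e^(−kτ) = e^(−0.04443 × 33.0) = 0.2308
R = 1 / (1 − 0.2308) = 1.300
Css,max = 35.0 × 1.300 = 45.50 mcg/L
Css,min = Css,max × e^(−kτ) = 45.50 × 0.2308 ≈ 10.5 mcg/L

10.5 mcg/L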